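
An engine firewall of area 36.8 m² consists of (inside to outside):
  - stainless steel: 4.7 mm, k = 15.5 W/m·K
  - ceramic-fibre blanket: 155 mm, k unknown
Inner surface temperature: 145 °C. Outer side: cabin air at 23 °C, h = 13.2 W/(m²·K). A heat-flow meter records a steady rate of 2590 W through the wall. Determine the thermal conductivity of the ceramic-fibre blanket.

k ≈ 0.0935 W/(m·K)

Series thermal resistances:
R_stainless steel = L/(kA) = 0.0047/(15.5×36.8) = 8.24×10^-6 K/W
R_outer film = 1/(h_o·A) = 1/(13.2×36.8) = 0.002059 K/W
Sum of known resistances R_other = 0.002067 K/W
Total R = ΔT/Q = 122/2590 = 0.0471 K/W
R_ceramic-fibre blanket = R_total − R_other = 0.04504 K/W
k = L/(R·A) = 0.155/(0.04504×36.8)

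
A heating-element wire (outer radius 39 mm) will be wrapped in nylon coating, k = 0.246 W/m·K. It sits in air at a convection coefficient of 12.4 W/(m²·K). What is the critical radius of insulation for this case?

For a cylinder r_cr = k/h = 0.246/12.4
r_cr = 19.8 mm; since the bare radius (39 mm) is above r_cr, any added insulation will reduce heat loss.

r_cr ≈ 19.8 mm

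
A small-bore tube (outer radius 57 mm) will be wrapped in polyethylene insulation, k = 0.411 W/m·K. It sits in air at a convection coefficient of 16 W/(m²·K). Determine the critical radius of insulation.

For a cylinder r_cr = k/h = 0.411/16
r_cr = 25.7 mm; since the bare radius (57 mm) is above r_cr, any added insulation will reduce heat loss.

r_cr ≈ 25.7 mm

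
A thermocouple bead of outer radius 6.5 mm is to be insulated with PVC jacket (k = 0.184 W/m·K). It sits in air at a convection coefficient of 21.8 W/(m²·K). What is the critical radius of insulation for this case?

r_cr ≈ 16.9 mm

For a sphere r_cr = 2k/h = 2×0.184/21.8
r_cr = 16.9 mm; since the bare radius (6.5 mm) is below r_cr, adding a thin layer of insulation will *increase* heat loss.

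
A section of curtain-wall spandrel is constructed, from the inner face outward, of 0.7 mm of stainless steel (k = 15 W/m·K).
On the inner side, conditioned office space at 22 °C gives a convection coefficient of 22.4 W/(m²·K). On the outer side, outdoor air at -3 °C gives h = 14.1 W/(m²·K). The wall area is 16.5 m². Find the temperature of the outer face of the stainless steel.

Model the wall as resistances in series:
R_inner film = 1/(h_i·A) = 1/(22.4×16.5) = 0.002706 K/W
R_stainless steel = L/(kA) = 0.0007/(15×16.5) = 2.828×10^-6 K/W
R_outer film = 1/(h_o·A) = 1/(14.1×16.5) = 0.004298 K/W
R_total = 0.007007 K/W;  Q = ΔT/R_total = 25/0.007007 = 3568 W
T_interface = T_inner − Q·ΣR(inner→interface) = 22 − 3570×0.002708

T ≈ 12.3 °C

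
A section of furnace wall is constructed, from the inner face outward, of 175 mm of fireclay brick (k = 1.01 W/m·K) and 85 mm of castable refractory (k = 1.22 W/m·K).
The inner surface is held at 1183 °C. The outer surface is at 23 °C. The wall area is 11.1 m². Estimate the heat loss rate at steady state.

Q ≈ 53000 W

Thermal resistances in series:
R_fireclay brick = L/(kA) = 0.175/(1.01×11.1) = 0.01561 K/W
R_castable refractory = L/(kA) = 0.085/(1.22×11.1) = 0.006277 K/W
R_total = 0.02189 K/W
Q = ΔT / R_total = 1160 / 0.02189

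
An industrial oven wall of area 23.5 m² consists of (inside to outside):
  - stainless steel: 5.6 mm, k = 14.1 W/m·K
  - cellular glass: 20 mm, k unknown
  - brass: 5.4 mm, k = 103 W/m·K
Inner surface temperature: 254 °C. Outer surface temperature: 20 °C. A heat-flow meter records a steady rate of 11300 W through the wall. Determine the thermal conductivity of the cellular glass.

k ≈ 0.0411 W/(m·K)

Treating each layer as a thermal resistance in series:
R_stainless steel = L/(kA) = 0.0056/(14.1×23.5) = 1.69×10^-5 K/W
R_brass = L/(kA) = 0.0054/(103×23.5) = 2.231×10^-6 K/W
Sum of known resistances R_other = 1.913×10^-5 K/W
Total R = ΔT/Q = 234/11300 = 0.02071 K/W
R_cellular glass = R_total − R_other = 0.02069 K/W
k = L/(R·A) = 0.02/(0.02069×23.5)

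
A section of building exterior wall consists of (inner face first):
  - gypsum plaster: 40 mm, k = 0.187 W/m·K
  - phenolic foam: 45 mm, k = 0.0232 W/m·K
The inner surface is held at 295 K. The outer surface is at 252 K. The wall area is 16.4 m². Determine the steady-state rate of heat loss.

Thermal resistances in series:
R_gypsum plaster = L/(kA) = 0.04/(0.187×16.4) = 0.01304 K/W
R_phenolic foam = L/(kA) = 0.045/(0.0232×16.4) = 0.1183 K/W
R_total = 0.1313 K/W
Q = ΔT / R_total = 43 / 0.1313

Q ≈ 327 W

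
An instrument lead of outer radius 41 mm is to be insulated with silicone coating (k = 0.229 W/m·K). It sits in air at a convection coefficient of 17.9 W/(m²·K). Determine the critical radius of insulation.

For a cylinder r_cr = k/h = 0.229/17.9
r_cr = 12.8 mm; since the bare radius (41 mm) is above r_cr, any added insulation will reduce heat loss.

r_cr ≈ 12.8 mm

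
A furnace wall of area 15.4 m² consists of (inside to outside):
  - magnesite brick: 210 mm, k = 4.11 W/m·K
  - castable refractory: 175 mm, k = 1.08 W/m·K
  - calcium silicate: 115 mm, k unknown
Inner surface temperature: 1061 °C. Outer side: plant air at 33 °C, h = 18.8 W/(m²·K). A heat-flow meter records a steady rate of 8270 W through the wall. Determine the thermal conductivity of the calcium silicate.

Series thermal resistances:
R_magnesite brick = L/(kA) = 0.21/(4.11×15.4) = 0.003318 K/W
R_castable refractory = L/(kA) = 0.175/(1.08×15.4) = 0.01052 K/W
R_outer film = 1/(h_o·A) = 1/(18.8×15.4) = 0.003454 K/W
Sum of known resistances R_other = 0.01729 K/W
Total R = ΔT/Q = 1028/8270 = 0.1243 K/W
R_calcium silicate = R_total − R_other = 0.107 K/W
k = L/(R·A) = 0.115/(0.107×15.4)

k ≈ 0.0698 W/(m·K)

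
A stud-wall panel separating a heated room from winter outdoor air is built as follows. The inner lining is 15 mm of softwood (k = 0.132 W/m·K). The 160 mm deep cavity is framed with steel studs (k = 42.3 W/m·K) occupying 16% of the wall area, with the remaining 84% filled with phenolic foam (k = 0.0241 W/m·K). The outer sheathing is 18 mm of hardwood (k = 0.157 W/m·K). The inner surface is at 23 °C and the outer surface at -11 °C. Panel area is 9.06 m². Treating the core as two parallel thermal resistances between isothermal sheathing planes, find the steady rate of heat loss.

Sheathing layers in series; stud and cavity paths in parallel between them.
R_inner = 0.015/(0.132×9.06) = 0.01254 K/W
R_stud  = 0.16/(42.3×0.16×9.06) = 0.002609 K/W
R_cav   = 0.16/(0.0241×0.84×9.06) = 0.8724 K/W
1/R_core = 1/R_stud + 1/R_cav → R_core = 0.002602 K/W
R_outer = 0.018/(0.157×9.06) = 0.01265 K/W
R_total = 0.0278 K/W
Q = ΔT/R_total = 34/0.0278

Q ≈ 1220 W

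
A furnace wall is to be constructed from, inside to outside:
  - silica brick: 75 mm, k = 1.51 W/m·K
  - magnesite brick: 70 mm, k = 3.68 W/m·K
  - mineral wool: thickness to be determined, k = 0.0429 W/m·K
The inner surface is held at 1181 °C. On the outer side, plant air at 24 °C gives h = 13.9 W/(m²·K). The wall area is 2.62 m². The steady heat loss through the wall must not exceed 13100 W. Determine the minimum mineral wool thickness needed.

L ≈ 3.89 mm

Model the wall as resistances in series:
R_silica brick = L/(kA) = 0.075/(1.51×2.62) = 0.01896 K/W
R_magnesite brick = L/(kA) = 0.07/(3.68×2.62) = 0.00726 K/W
R_outer film = 1/(h_o·A) = 1/(13.9×2.62) = 0.02746 K/W
Sum of the known resistances R_other = 0.05368 K/W
Required total resistance R_tot = ΔT/Q_allow = 1157/13100 = 0.08832 K/W
R_mineral wool = R_tot − R_other = 0.03464 K/W
L = R·k·A = 0.03464×0.0429×2.62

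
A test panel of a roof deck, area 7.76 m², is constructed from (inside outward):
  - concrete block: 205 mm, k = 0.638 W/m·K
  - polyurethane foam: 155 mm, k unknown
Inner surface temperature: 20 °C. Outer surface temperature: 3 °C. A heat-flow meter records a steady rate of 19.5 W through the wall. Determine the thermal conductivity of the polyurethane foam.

k ≈ 0.0241 W/(m·K)

Treating each layer as a thermal resistance in series:
R_concrete block = L/(kA) = 0.205/(0.638×7.76) = 0.04141 K/W
Sum of known resistances R_other = 0.04141 K/W
Total R = ΔT/Q = 17/19.5 = 0.8718 K/W
R_polyurethane foam = R_total − R_other = 0.8304 K/W
k = L/(R·A) = 0.155/(0.8304×7.76)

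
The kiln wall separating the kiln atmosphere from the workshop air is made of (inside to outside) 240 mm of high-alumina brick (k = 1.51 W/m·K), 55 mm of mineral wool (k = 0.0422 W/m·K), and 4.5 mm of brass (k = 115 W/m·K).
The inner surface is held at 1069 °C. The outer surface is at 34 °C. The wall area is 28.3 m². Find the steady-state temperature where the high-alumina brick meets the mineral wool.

Treating each layer as a thermal resistance in series:
R_high-alumina brick = L/(kA) = 0.24/(1.51×28.3) = 0.005616 K/W
R_mineral wool = L/(kA) = 0.055/(0.0422×28.3) = 0.04605 K/W
R_brass = L/(kA) = 0.0045/(115×28.3) = 1.383×10^-6 K/W
R_total = 0.05167 K/W;  Q = ΔT/R_total = 1035/0.05167 = 20030 W
T_interface = T_inner − Q·ΣR(inner→interface) = 1069 − 20000×0.005616

T ≈ 957 °C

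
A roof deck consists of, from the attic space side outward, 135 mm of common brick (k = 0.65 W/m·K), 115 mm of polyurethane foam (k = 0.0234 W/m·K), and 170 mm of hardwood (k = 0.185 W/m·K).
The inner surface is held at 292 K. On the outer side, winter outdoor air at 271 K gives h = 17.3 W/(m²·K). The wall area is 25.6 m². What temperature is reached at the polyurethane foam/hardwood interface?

Treating each layer as a thermal resistance in series:
R_common brick = L/(kA) = 0.135/(0.65×25.6) = 0.008113 K/W
R_polyurethane foam = L/(kA) = 0.115/(0.0234×25.6) = 0.192 K/W
R_hardwood = L/(kA) = 0.17/(0.185×25.6) = 0.0359 K/W
R_outer film = 1/(h_o·A) = 1/(17.3×25.6) = 0.002258 K/W
R_total = 0.2382 K/W;  Q = ΔT/R_total = 21/0.2382 = 88.15 W
T_interface = T_inner − Q·ΣR(inner→interface) = 292 − 88.1×0.2001

T ≈ 274 K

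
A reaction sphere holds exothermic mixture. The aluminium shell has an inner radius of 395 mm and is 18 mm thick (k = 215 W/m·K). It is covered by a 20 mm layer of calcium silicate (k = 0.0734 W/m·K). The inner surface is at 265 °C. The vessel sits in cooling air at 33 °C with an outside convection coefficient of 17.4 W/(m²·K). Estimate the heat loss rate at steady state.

For a spherical shell R = (1/r₁ − 1/r₂)/(4πk); film R = 1/(h·4πr²). In series:
R_aluminium shell = (1/0.395 − 1/0.413)/(4π×215) = 4.084×10^-5 K/W
R_calcium silicate = (1/0.413 − 1/0.433)/(4π×0.0734) = 0.1213 K/W
R_outer film = 1/(h·4πr_o²) = 1/(17.4×4π×0.433²) = 0.02439 K/W
R_total = 0.1457 K/W
Q = ΔT/R_total = 232/0.1457

Q ≈ 1590 W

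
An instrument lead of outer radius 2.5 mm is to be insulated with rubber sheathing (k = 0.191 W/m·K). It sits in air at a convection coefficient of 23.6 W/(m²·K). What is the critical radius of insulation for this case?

For a cylinder r_cr = k/h = 0.191/23.6
r_cr = 8.09 mm; since the bare radius (2.5 mm) is below r_cr, adding a thin layer of insulation will *increase* heat loss.

r_cr ≈ 8.09 mm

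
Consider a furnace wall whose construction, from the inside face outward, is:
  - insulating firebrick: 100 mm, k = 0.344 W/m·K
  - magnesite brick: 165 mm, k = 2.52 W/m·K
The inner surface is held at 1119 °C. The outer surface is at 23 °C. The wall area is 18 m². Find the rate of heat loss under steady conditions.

Q ≈ 55400 W

Thermal resistances in series:
R_insulating firebrick = L/(kA) = 0.1/(0.344×18) = 0.01615 K/W
R_magnesite brick = L/(kA) = 0.165/(2.52×18) = 0.003638 K/W
R_total = 0.01979 K/W
Q = ΔT / R_total = 1096 / 0.01979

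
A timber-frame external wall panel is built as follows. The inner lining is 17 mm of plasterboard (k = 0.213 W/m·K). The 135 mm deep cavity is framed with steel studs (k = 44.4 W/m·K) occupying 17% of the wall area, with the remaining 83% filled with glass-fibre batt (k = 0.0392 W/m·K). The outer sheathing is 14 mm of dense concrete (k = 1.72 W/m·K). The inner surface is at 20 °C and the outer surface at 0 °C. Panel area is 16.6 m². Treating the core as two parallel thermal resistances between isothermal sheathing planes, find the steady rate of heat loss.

Q ≈ 3140 W

Sheathing layers in series; stud and cavity paths in parallel between them.
R_inner = 0.017/(0.213×16.6) = 0.004808 K/W
R_stud  = 0.135/(44.4×0.17×16.6) = 0.001077 K/W
R_cav   = 0.135/(0.0392×0.83×16.6) = 0.25 K/W
1/R_core = 1/R_stud + 1/R_cav → R_core = 0.001073 K/W
R_outer = 0.014/(1.72×16.6) = 4.903×10^-4 K/W
R_total = 0.006371 K/W
Q = ΔT/R_total = 20/0.006371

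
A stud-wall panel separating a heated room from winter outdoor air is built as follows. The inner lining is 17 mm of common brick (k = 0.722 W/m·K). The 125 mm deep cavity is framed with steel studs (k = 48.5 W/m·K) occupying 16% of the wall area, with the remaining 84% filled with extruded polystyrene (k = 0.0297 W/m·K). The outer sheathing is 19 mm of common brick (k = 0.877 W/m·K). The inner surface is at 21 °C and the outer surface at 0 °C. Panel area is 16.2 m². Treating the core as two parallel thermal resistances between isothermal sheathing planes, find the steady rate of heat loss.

Sheathing layers in series; stud and cavity paths in parallel between them.
R_inner = 0.017/(0.722×16.2) = 0.001453 K/W
R_stud  = 0.125/(48.5×0.16×16.2) = 9.943×10^-4 K/W
R_cav   = 0.125/(0.0297×0.84×16.2) = 0.3093 K/W
1/R_core = 1/R_stud + 1/R_cav → R_core = 9.911×10^-4 K/W
R_outer = 0.019/(0.877×16.2) = 0.001337 K/W
R_total = 0.003782 K/W
Q = ΔT/R_total = 21/0.003782

Q ≈ 5550 W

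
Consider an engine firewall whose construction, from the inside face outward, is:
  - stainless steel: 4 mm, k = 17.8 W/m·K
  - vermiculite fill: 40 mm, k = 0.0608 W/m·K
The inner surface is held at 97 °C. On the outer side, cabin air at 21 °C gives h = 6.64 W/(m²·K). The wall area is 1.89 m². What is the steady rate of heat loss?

Using the resistance-network approach (series):
R_stainless steel = L/(kA) = 0.004/(17.8×1.89) = 1.189×10^-4 K/W
R_vermiculite fill = L/(kA) = 0.04/(0.0608×1.89) = 0.3481 K/W
R_outer film = 1/(h_o·A) = 1/(6.64×1.89) = 0.07968 K/W
R_total = 0.4279 K/W
Q = ΔT / R_total = 76 / 0.4279

Q ≈ 178 W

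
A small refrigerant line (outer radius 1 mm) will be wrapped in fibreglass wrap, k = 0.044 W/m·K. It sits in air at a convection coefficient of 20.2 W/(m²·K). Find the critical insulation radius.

For a cylinder r_cr = k/h = 0.044/20.2
r_cr = 2.18 mm; since the bare radius (1 mm) is below r_cr, adding a thin layer of insulation will *increase* heat loss.

r_cr ≈ 2.18 mm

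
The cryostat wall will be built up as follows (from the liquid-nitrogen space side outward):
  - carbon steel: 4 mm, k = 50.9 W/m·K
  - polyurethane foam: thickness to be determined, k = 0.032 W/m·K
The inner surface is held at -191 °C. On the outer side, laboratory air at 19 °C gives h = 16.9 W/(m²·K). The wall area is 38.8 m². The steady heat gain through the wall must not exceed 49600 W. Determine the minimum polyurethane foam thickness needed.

L ≈ 3.36 mm

Model the wall as resistances in series:
R_carbon steel = L/(kA) = 0.004/(50.9×38.8) = 2.025×10^-6 K/W
R_outer film = 1/(h_o·A) = 1/(16.9×38.8) = 0.001525 K/W
Sum of the known resistances R_other = 0.001527 K/W
Required total resistance R_tot = ΔT/Q_allow = 210/49600 = 0.004234 K/W
R_polyurethane foam = R_tot − R_other = 0.002707 K/W
L = R·k·A = 0.002707×0.032×38.8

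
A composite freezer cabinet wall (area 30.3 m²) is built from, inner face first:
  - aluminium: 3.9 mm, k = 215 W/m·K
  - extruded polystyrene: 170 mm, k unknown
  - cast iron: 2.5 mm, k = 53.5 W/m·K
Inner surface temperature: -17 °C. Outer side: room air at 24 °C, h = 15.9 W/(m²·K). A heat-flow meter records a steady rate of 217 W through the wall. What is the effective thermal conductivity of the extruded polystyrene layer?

k ≈ 0.03 W/(m·K)

Using the resistance-network approach (series):
R_aluminium = L/(kA) = 0.0039/(215×30.3) = 5.987×10^-7 K/W
R_cast iron = L/(kA) = 0.0025/(53.5×30.3) = 1.542×10^-6 K/W
R_outer film = 1/(h_o·A) = 1/(15.9×30.3) = 0.002076 K/W
Sum of known resistances R_other = 0.002078 K/W
Total R = ΔT/Q = 41/217 = 0.1889 K/W
R_extruded polystyrene = R_total − R_other = 0.1869 K/W
k = L/(R·A) = 0.17/(0.1869×30.3)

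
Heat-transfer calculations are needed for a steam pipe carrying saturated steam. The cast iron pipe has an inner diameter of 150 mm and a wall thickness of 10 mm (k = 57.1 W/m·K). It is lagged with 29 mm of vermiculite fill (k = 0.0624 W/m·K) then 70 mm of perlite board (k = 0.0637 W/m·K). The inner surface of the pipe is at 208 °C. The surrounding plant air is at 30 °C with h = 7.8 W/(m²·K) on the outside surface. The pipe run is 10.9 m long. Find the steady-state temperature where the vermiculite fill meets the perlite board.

T ≈ 143 °C

Treating each annulus and film as a series resistance:
R_cast iron pipe wall = ln(85/75)/(2π×57.1×10.9) = 3.201×10^-5 K/W
R_vermiculite fill = ln(114/85)/(2π×0.0624×10.9) = 0.06869 K/W
R_perlite board = ln(184/114)/(2π×0.0637×10.9) = 0.1097 K/W
R_outer film = 1/(h_o·2πr_oL) = 1/(7.8×2π×0.184×10.9) = 0.01017 K/W
R_total = 0.1886 K/W
Q = ΔT/R_total = 178/0.1886
Q = 944 W
T_interface = T_inner − Q·ΣR(inner→interface) = 208 − 944×0.06872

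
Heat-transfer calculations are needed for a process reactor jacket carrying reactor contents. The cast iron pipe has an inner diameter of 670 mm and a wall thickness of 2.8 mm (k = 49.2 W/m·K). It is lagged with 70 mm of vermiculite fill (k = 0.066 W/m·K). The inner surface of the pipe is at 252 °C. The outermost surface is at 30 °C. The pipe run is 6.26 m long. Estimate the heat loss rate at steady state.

Q ≈ 3060 W

Cylindrical conduction, so R = ln(r₂/r₁)/(2πkL) per layer, in series:
R_cast iron pipe wall = ln(337.8/335)/(2π×49.2×6.26) = 4.301×10^-6 K/W
R_vermiculite fill = ln(407.8/337.8)/(2π×0.066×6.26) = 0.07254 K/W
R_total = 0.07255 K/W
Q = ΔT/R_total = 222/0.07255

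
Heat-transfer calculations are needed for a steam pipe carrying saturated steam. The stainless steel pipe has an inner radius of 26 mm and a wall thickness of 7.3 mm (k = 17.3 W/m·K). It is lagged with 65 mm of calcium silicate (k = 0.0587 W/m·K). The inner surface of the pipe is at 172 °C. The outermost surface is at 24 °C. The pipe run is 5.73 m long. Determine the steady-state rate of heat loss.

For a radial system each layer contributes R = ln(r_out/r_in)/(2πkL); films add R = 1/(hA).
R_stainless steel pipe wall = ln(33.3/26)/(2π×17.3×5.73) = 3.973×10^-4 K/W
R_calcium silicate = ln(98.3/33.3)/(2π×0.0587×5.73) = 0.5122 K/W
R_total = 0.5126 K/W
Q = ΔT/R_total = 148/0.5126

Q ≈ 289 W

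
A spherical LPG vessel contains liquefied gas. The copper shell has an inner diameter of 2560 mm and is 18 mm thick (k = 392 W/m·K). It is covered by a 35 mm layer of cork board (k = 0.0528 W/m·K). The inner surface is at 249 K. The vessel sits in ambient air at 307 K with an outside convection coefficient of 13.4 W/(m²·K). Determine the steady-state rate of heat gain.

Radial (spherical) resistances in series:
R_copper shell = (1/1.28 − 1/1.298)/(4π×392) = 2.199×10^-6 K/W
R_cork board = (1/1.298 − 1/1.333)/(4π×0.0528) = 0.03049 K/W
R_outer film = 1/(h·4πr_o²) = 1/(13.4×4π×1.333²) = 0.003342 K/W
R_total = 0.03383 K/W
Q = ΔT/R_total = 58/0.03383

Q ≈ 1710 W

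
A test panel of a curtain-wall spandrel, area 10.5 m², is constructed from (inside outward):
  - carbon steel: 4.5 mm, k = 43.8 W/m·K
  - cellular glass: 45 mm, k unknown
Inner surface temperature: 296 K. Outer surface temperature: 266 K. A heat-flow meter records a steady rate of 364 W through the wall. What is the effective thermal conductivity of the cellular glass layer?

k ≈ 0.052 W/(m·K)

Series thermal resistances:
R_carbon steel = L/(kA) = 0.0045/(43.8×10.5) = 9.785×10^-6 K/W
Sum of known resistances R_other = 9.785×10^-6 K/W
Total R = ΔT/Q = 30/364 = 0.08242 K/W
R_cellular glass = R_total − R_other = 0.08241 K/W
k = L/(R·A) = 0.045/(0.08241×10.5)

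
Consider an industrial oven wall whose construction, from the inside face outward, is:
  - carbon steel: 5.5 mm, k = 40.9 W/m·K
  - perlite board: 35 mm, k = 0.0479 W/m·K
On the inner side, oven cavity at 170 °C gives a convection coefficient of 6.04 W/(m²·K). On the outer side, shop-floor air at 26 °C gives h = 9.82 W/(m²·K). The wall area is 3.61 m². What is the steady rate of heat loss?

Q ≈ 521 W

Model the wall as resistances in series:
R_inner film = 1/(h_i·A) = 1/(6.04×3.61) = 0.04586 K/W
R_carbon steel = L/(kA) = 0.0055/(40.9×3.61) = 3.725×10^-5 K/W
R_perlite board = L/(kA) = 0.035/(0.0479×3.61) = 0.2024 K/W
R_outer film = 1/(h_o·A) = 1/(9.82×3.61) = 0.02821 K/W
R_total = 0.2765 K/W
Q = ΔT / R_total = 144 / 0.2765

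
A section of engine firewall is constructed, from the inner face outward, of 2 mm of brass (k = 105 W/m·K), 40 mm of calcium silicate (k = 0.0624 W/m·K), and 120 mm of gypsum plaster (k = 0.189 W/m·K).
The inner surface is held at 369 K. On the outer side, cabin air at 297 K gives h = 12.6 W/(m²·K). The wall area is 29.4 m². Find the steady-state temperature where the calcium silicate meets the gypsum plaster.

T ≈ 335 K

Treating each layer as a thermal resistance in series:
R_brass = L/(kA) = 0.002/(105×29.4) = 6.479×10^-7 K/W
R_calcium silicate = L/(kA) = 0.04/(0.0624×29.4) = 0.0218 K/W
R_gypsum plaster = L/(kA) = 0.12/(0.189×29.4) = 0.0216 K/W
R_outer film = 1/(h_o·A) = 1/(12.6×29.4) = 0.002699 K/W
R_total = 0.0461 K/W;  Q = ΔT/R_total = 72/0.0461 = 1562 W
T_interface = T_inner − Q·ΣR(inner→interface) = 369 − 1560×0.0218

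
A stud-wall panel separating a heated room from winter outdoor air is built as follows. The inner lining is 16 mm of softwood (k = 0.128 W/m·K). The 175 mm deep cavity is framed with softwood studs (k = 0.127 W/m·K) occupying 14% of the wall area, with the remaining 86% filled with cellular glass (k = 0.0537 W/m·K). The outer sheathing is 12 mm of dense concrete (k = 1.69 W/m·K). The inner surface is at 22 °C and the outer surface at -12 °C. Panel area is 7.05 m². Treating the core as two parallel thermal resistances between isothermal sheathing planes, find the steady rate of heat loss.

Q ≈ 83.6 W

Sheathing layers in series; stud and cavity paths in parallel between them.
R_inner = 0.016/(0.128×7.05) = 0.01773 K/W
R_stud  = 0.175/(0.127×0.14×7.05) = 1.396 K/W
R_cav   = 0.175/(0.0537×0.86×7.05) = 0.5375 K/W
1/R_core = 1/R_stud + 1/R_cav → R_core = 0.3881 K/W
R_outer = 0.012/(1.69×7.05) = 0.001007 K/W
R_total = 0.4068 K/W
Q = ΔT/R_total = 34/0.4068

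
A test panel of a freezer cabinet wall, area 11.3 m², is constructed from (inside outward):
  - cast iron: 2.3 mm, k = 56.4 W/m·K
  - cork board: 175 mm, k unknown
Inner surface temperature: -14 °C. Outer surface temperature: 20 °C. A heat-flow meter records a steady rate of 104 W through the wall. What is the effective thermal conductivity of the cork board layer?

Treating each layer as a thermal resistance in series:
R_cast iron = L/(kA) = 0.0023/(56.4×11.3) = 3.609×10^-6 K/W
Sum of known resistances R_other = 3.609×10^-6 K/W
Total R = ΔT/Q = 34/104 = 0.3269 K/W
R_cork board = R_total − R_other = 0.3269 K/W
k = L/(R·A) = 0.175/(0.3269×11.3)

k ≈ 0.0474 W/(m·K)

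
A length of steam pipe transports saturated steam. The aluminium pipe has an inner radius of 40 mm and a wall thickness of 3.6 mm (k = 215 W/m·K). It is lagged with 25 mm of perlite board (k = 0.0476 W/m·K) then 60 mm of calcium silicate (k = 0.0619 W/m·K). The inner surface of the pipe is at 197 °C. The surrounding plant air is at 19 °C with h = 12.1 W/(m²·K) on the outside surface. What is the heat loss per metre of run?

q′ ≈ 55 W/m

Cylindrical conduction, so R = ln(r₂/r₁)/(2πkL) per layer, in series:
R_aluminium pipe wall = ln(43.6/40)/(2π×215×1) = 6.379×10^-5 K/W
R_perlite board = ln(68.6/43.6)/(2π×0.0476×1) = 1.515 K/W
R_calcium silicate = ln(128.6/68.6)/(2π×0.0619×1) = 1.616 K/W
R_outer film = 1/(h_o·2πr_oL) = 1/(12.1×2π×0.1286×1) = 0.1023 K/W
R_total = 3.234 K/W
Q = ΔT/R_total = 178/3.234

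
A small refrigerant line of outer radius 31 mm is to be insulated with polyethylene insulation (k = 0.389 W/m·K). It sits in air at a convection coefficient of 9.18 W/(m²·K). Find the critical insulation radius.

r_cr ≈ 42.4 mm

For a cylinder r_cr = k/h = 0.389/9.18
r_cr = 42.4 mm; since the bare radius (31 mm) is below r_cr, adding a thin layer of insulation will *increase* heat loss.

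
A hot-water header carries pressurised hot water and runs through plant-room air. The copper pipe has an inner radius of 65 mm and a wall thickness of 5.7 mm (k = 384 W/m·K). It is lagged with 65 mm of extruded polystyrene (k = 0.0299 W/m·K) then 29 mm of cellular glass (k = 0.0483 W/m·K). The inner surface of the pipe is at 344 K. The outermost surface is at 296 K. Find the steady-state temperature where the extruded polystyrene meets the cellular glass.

Treating each annulus and film as a series resistance:
R_copper pipe wall = ln(70.7/65)/(2π×384×1) = 3.484×10^-5 K/W
R_extruded polystyrene = ln(135.7/70.7)/(2π×0.0299×1) = 3.471 K/W
R_cellular glass = ln(164.7/135.7)/(2π×0.0483×1) = 0.6382 K/W
R_total = 4.109 K/W
Q = ΔT/R_total = 48/4.109
Q = 11.7 W/m
T_interface = T_inner − Q·ΣR(inner→interface) = 344 − 11.7×3.471

T ≈ 303 K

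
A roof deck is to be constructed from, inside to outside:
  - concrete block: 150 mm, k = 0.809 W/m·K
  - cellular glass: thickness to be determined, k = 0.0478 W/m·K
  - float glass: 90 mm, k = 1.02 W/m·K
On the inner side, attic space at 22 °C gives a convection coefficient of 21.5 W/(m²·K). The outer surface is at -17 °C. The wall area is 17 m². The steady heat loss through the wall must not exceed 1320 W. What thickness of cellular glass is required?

L ≈ 8.7 mm

Treating each layer as a thermal resistance in series:
R_inner film = 1/(h_i·A) = 1/(21.5×17) = 0.002736 K/W
R_concrete block = L/(kA) = 0.15/(0.809×17) = 0.01091 K/W
R_float glass = L/(kA) = 0.09/(1.02×17) = 0.00519 K/W
Sum of the known resistances R_other = 0.01883 K/W
Required total resistance R_tot = ΔT/Q_allow = 39/1320 = 0.02955 K/W
R_cellular glass = R_tot − R_other = 0.01071 K/W
L = R·k·A = 0.01071×0.0478×17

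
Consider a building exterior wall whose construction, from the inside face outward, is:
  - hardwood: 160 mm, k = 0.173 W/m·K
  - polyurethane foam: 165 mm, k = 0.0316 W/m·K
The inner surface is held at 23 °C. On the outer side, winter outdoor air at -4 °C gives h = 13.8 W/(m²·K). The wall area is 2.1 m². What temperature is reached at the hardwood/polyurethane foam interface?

Treating each layer as a thermal resistance in series:
R_hardwood = L/(kA) = 0.16/(0.173×2.1) = 0.4404 K/W
R_polyurethane foam = L/(kA) = 0.165/(0.0316×2.1) = 2.486 K/W
R_outer film = 1/(h_o·A) = 1/(13.8×2.1) = 0.03451 K/W
R_total = 2.961 K/W;  Q = ΔT/R_total = 27/2.961 = 9.117 W
T_interface = T_inner − Q·ΣR(inner→interface) = 23 − 9.12×0.4404

T ≈ 19 °C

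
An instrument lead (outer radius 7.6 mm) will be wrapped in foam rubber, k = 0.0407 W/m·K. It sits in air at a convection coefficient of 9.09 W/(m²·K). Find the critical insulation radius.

r_cr ≈ 4.48 mm

For a cylinder r_cr = k/h = 0.0407/9.09
r_cr = 4.48 mm; since the bare radius (7.6 mm) is above r_cr, any added insulation will reduce heat loss.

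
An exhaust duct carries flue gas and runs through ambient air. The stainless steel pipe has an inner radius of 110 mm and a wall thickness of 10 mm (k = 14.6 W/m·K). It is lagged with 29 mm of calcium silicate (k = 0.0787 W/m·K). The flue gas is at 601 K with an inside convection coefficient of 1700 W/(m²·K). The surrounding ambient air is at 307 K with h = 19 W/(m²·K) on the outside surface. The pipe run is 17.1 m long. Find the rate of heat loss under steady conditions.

Radial resistances (cylindrical: R_cond = ln(r_o/r_i)/(2πkL), R_conv = 1/(h·2πrL)):
R_inner film = 1/(h_i·2πr₁L) = 1/(1700×2π×0.11×17.1) = 4.977×10^-5 K/W
R_stainless steel pipe wall = ln(120/110)/(2π×14.6×17.1) = 5.547×10^-5 K/W
R_calcium silicate = ln(149/120)/(2π×0.0787×17.1) = 0.0256 K/W
R_outer film = 1/(h_o·2πr_oL) = 1/(19×2π×0.149×17.1) = 0.003288 K/W
R_total = 0.02899 K/W
Q = ΔT/R_total = 294/0.02899

Q ≈ 10100 W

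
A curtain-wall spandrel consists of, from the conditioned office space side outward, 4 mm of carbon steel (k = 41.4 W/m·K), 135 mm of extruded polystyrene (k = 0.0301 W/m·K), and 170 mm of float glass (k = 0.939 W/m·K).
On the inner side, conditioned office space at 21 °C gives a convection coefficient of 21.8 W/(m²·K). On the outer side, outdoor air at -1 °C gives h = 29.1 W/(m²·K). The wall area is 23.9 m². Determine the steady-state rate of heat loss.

Q ≈ 111 W

Using the resistance-network approach (series):
R_inner film = 1/(h_i·A) = 1/(21.8×23.9) = 0.001919 K/W
R_carbon steel = L/(kA) = 0.004/(41.4×23.9) = 4.043×10^-6 K/W
R_extruded polystyrene = L/(kA) = 0.135/(0.0301×23.9) = 0.1877 K/W
R_float glass = L/(kA) = 0.17/(0.939×23.9) = 0.007575 K/W
R_outer film = 1/(h_o·A) = 1/(29.1×23.9) = 0.001438 K/W
R_total = 0.1986 K/W
Q = ΔT / R_total = 22 / 0.1986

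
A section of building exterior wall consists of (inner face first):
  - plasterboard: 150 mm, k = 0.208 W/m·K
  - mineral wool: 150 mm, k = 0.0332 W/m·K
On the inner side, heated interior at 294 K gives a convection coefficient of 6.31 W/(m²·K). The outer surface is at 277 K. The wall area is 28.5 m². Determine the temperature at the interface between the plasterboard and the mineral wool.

Treating each layer as a thermal resistance in series:
R_inner film = 1/(h_i·A) = 1/(6.31×28.5) = 0.005561 K/W
R_plasterboard = L/(kA) = 0.15/(0.208×28.5) = 0.0253 K/W
R_mineral wool = L/(kA) = 0.15/(0.0332×28.5) = 0.1585 K/W
R_total = 0.1894 K/W;  Q = ΔT/R_total = 17/0.1894 = 89.76 W
T_interface = T_inner − Q·ΣR(inner→interface) = 294 − 89.8×0.03086

T ≈ 291 K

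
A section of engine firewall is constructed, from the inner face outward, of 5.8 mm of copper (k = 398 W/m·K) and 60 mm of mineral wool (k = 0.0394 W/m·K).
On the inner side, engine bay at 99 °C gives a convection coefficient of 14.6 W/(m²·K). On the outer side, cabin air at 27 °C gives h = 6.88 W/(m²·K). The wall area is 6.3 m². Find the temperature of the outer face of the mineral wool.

T ≈ 33 °C

Thermal resistances in series:
R_inner film = 1/(h_i·A) = 1/(14.6×6.3) = 0.01087 K/W
R_copper = L/(kA) = 0.0058/(398×6.3) = 2.313×10^-6 K/W
R_mineral wool = L/(kA) = 0.06/(0.0394×6.3) = 0.2417 K/W
R_outer film = 1/(h_o·A) = 1/(6.88×6.3) = 0.02307 K/W
R_total = 0.2757 K/W;  Q = ΔT/R_total = 72/0.2757 = 261.2 W
T_interface = T_inner − Q·ΣR(inner→interface) = 99 − 261×0.2526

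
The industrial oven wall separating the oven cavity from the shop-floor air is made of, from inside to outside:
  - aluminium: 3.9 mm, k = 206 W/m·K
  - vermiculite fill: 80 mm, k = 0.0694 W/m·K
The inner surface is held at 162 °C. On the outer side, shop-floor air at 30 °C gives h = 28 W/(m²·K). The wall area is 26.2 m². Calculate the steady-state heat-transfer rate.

Model the wall as resistances in series:
R_aluminium = L/(kA) = 0.0039/(206×26.2) = 7.226×10^-7 K/W
R_vermiculite fill = L/(kA) = 0.08/(0.0694×26.2) = 0.044 K/W
R_outer film = 1/(h_o·A) = 1/(28×26.2) = 0.001363 K/W
R_total = 0.04536 K/W
Q = ΔT / R_total = 132 / 0.04536

Q ≈ 2910 W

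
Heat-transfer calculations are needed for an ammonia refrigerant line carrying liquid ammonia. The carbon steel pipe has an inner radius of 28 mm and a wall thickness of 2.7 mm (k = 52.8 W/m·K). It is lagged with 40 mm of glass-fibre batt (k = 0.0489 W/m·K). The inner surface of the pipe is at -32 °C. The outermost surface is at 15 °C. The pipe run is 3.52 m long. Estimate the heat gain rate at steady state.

Q ≈ 60.9 W

Per-layer cylindrical resistances, series-summed:
R_carbon steel pipe wall = ln(30.7/28)/(2π×52.8×3.52) = 7.883×10^-5 K/W
R_glass-fibre batt = ln(70.7/30.7)/(2π×0.0489×3.52) = 0.7713 K/W
R_total = 0.7714 K/W
Q = ΔT/R_total = 47/0.7714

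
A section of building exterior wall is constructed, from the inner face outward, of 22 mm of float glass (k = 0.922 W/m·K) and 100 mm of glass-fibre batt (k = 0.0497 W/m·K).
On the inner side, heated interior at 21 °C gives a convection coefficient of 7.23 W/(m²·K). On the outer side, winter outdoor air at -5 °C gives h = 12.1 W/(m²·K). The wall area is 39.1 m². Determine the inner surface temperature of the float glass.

T ≈ 19.4 °C

Thermal resistances in series:
R_inner film = 1/(h_i·A) = 1/(7.23×39.1) = 0.003537 K/W
R_float glass = L/(kA) = 0.022/(0.922×39.1) = 6.103×10^-4 K/W
R_glass-fibre batt = L/(kA) = 0.1/(0.0497×39.1) = 0.05146 K/W
R_outer film = 1/(h_o·A) = 1/(12.1×39.1) = 0.002114 K/W
R_total = 0.05772 K/W;  Q = ΔT/R_total = 26/0.05772 = 450.4 W
T_interface = T_inner − Q·ΣR(inner→interface) = 21 − 450×0.003537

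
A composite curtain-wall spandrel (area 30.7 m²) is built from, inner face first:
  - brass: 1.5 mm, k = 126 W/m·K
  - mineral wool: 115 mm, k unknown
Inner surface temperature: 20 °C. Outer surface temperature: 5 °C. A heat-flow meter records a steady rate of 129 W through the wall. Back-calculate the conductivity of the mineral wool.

k ≈ 0.0322 W/(m·K)

Model the wall as resistances in series:
R_brass = L/(kA) = 0.0015/(126×30.7) = 3.878×10^-7 K/W
Sum of known resistances R_other = 3.878×10^-7 K/W
Total R = ΔT/Q = 15/129 = 0.1163 K/W
R_mineral wool = R_total − R_other = 0.1163 K/W
k = L/(R·A) = 0.115/(0.1163×30.7)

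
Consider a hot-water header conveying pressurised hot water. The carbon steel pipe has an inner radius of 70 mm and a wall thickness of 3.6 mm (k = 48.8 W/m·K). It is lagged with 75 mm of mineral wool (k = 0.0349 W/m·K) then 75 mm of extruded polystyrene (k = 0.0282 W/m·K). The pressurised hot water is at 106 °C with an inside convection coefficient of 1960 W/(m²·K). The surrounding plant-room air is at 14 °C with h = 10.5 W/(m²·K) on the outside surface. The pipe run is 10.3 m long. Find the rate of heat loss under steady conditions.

For a radial system each layer contributes R = ln(r_out/r_in)/(2πkL); films add R = 1/(hA).
R_inner film = 1/(h_i·2πr₁L) = 1/(1960×2π×0.07×10.3) = 1.126×10^-4 K/W
R_carbon steel pipe wall = ln(73.6/70)/(2π×48.8×10.3) = 1.588×10^-5 K/W
R_mineral wool = ln(148.6/73.6)/(2π×0.0349×10.3) = 0.3111 K/W
R_extruded polystyrene = ln(223.6/148.6)/(2π×0.0282×10.3) = 0.2239 K/W
R_outer film = 1/(h_o·2πr_oL) = 1/(10.5×2π×0.2236×10.3) = 0.006581 K/W
R_total = 0.5417 K/W
Q = ΔT/R_total = 92/0.5417

Q ≈ 170 W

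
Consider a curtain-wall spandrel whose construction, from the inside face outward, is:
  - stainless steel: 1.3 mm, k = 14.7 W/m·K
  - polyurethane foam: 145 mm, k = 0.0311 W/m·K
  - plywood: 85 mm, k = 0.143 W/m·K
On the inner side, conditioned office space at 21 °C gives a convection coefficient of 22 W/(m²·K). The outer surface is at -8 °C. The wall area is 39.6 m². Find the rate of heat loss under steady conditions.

Treating each layer as a thermal resistance in series:
R_inner film = 1/(h_i·A) = 1/(22×39.6) = 0.001148 K/W
R_stainless steel = L/(kA) = 0.0013/(14.7×39.6) = 2.233×10^-6 K/W
R_polyurethane foam = L/(kA) = 0.145/(0.0311×39.6) = 0.1177 K/W
R_plywood = L/(kA) = 0.085/(0.143×39.6) = 0.01501 K/W
R_total = 0.1339 K/W
Q = ΔT / R_total = 29 / 0.1339

Q ≈ 217 W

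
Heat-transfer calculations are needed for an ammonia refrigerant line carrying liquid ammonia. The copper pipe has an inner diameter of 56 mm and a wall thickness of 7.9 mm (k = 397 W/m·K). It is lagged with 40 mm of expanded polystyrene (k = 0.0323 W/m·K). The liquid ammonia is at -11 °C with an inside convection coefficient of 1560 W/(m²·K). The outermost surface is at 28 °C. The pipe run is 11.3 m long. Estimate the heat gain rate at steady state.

Q ≈ 119 W

For a radial system each layer contributes R = ln(r_out/r_in)/(2πkL); films add R = 1/(hA).
R_inner film = 1/(h_i·2πr₁L) = 1/(1560×2π×0.028×11.3) = 3.224×10^-4 K/W
R_copper pipe wall = ln(35.9/28)/(2π×397×11.3) = 8.817×10^-6 K/W
R_expanded polystyrene = ln(75.9/35.9)/(2π×0.0323×11.3) = 0.3265 K/W
R_total = 0.3268 K/W
Q = ΔT/R_total = 39/0.3268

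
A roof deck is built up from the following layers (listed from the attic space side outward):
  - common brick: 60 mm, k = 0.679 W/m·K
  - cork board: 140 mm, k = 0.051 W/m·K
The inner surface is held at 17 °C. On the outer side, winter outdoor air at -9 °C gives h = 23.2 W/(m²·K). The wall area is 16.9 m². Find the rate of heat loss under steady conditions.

Model the wall as resistances in series:
R_common brick = L/(kA) = 0.06/(0.679×16.9) = 0.005229 K/W
R_cork board = L/(kA) = 0.14/(0.051×16.9) = 0.1624 K/W
R_outer film = 1/(h_o·A) = 1/(23.2×16.9) = 0.00255 K/W
R_total = 0.1702 K/W
Q = ΔT / R_total = 26 / 0.1702

Q ≈ 153 W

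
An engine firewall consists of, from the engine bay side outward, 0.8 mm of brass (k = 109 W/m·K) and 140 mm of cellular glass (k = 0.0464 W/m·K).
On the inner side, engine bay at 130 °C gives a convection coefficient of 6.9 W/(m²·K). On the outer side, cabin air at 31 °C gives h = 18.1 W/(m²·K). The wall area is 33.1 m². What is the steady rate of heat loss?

Q ≈ 1020 W

Series thermal resistances:
R_inner film = 1/(h_i·A) = 1/(6.9×33.1) = 0.004378 K/W
R_brass = L/(kA) = 0.0008/(109×33.1) = 2.217×10^-7 K/W
R_cellular glass = L/(kA) = 0.14/(0.0464×33.1) = 0.09116 K/W
R_outer film = 1/(h_o·A) = 1/(18.1×33.1) = 0.001669 K/W
R_total = 0.0972 K/W
Q = ΔT / R_total = 99 / 0.0972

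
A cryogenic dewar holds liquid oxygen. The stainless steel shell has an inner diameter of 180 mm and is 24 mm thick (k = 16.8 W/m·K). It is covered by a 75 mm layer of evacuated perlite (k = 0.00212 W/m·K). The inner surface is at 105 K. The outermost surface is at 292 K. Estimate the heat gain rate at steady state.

Q ≈ 1.43 W

For a spherical shell R = (1/r₁ − 1/r₂)/(4πk); film R = 1/(h·4πr²). In series:
R_stainless steel shell = (1/0.09 − 1/0.114)/(4π×16.8) = 0.01108 K/W
R_evacuated perlite = (1/0.114 − 1/0.189)/(4π×0.00212) = 130.7 K/W
R_total = 130.7 K/W
Q = ΔT/R_total = 187/130.7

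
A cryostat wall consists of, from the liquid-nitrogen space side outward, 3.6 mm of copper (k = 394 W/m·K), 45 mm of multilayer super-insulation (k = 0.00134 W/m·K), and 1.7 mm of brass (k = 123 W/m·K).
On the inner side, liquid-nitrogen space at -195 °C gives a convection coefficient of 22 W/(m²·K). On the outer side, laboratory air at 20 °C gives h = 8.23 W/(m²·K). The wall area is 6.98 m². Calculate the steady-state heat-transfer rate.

Q ≈ 44.5 W

Using the resistance-network approach (series):
R_inner film = 1/(h_i·A) = 1/(22×6.98) = 0.006512 K/W
R_copper = L/(kA) = 0.0036/(394×6.98) = 1.309×10^-6 K/W
R_multilayer super-insulation = L/(kA) = 0.045/(0.00134×6.98) = 4.811 K/W
R_brass = L/(kA) = 0.0017/(123×6.98) = 1.98×10^-6 K/W
R_outer film = 1/(h_o·A) = 1/(8.23×6.98) = 0.01741 K/W
R_total = 4.835 K/W
Q = ΔT / R_total = 215 / 4.835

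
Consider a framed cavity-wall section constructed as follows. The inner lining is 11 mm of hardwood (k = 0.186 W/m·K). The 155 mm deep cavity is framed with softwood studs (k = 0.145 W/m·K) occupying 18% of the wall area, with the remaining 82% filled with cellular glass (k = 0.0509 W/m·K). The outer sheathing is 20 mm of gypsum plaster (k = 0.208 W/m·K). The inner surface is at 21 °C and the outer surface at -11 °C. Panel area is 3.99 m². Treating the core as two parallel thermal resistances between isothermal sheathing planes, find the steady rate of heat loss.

Q ≈ 52.3 W

Sheathing layers in series; stud and cavity paths in parallel between them.
R_inner = 0.011/(0.186×3.99) = 0.01482 K/W
R_stud  = 0.155/(0.145×0.18×3.99) = 1.488 K/W
R_cav   = 0.155/(0.0509×0.82×3.99) = 0.9307 K/W
1/R_core = 1/R_stud + 1/R_cav → R_core = 0.5726 K/W
R_outer = 0.02/(0.208×3.99) = 0.0241 K/W
R_total = 0.6116 K/W
Q = ΔT/R_total = 32/0.6116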